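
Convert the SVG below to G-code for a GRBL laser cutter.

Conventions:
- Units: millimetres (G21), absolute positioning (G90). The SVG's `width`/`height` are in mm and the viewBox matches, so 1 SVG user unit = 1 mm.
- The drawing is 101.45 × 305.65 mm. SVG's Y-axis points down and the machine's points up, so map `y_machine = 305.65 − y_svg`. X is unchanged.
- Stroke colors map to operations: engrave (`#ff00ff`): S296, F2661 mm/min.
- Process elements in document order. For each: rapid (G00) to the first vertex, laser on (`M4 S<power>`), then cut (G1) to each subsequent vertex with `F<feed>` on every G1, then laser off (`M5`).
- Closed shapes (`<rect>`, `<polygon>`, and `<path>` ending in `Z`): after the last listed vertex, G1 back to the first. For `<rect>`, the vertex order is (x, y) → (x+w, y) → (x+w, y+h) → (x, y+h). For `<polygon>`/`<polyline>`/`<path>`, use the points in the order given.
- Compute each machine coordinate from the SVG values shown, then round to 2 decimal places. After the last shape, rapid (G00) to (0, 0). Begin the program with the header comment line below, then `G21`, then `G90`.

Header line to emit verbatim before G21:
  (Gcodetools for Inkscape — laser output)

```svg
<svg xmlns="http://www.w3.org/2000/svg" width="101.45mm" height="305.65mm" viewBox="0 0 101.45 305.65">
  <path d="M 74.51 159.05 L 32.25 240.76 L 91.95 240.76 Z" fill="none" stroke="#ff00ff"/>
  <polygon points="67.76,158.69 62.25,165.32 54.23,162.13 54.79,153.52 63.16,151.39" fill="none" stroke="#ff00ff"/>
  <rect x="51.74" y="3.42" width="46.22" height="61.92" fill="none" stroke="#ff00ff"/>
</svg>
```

(Gcodetools for Inkscape — laser output)
G21
G90
G00 X74.51 Y146.60
M4 S296
G1 X32.25 Y64.89 F2661
G1 X91.95 Y64.89 F2661
G1 X74.51 Y146.60 F2661
M5
G00 X67.76 Y146.96
M4 S296
G1 X62.25 Y140.33 F2661
G1 X54.23 Y143.52 F2661
G1 X54.79 Y152.13 F2661
G1 X63.16 Y154.26 F2661
G1 X67.76 Y146.96 F2661
M5
G00 X51.74 Y302.23
M4 S296
G1 X97.96 Y302.23 F2661
G1 X97.96 Y240.31 F2661
G1 X51.74 Y240.31 F2661
G1 X51.74 Y302.23 F2661
M5
G00 X0.00 Y0.00

Since the viewBox matches the mm dimensions, user units are millimetres directly. The only transform is the Y-flip y_m = 305.65 − y_svg.

Shape 1 is a closed polygon drawn with `<path>`. Its stroke #ff00ff means engrave at S296, F2661. After flipping Y the toolpath is (74.51,146.60) → (32.25,64.89) → (91.95,64.89) → (74.51,146.60), returning to the start.

Shape 2 is a regular polygon drawn with `<polygon>`. Its stroke #ff00ff means engrave at S296, F2661. After flipping Y the toolpath is (67.76,146.96) → (62.25,140.33) → (54.23,143.52) → (54.79,152.13) → (63.16,154.26) → (67.76,146.96), returning to the start.

Shape 3 is a rectangle drawn with `<rect>`. Its stroke #ff00ff means engrave at S296, F2661. After flipping Y the toolpath is (51.74,302.23) → (97.96,302.23) → (97.96,240.31) → (51.74,240.31) → (51.74,302.23), returning to the start.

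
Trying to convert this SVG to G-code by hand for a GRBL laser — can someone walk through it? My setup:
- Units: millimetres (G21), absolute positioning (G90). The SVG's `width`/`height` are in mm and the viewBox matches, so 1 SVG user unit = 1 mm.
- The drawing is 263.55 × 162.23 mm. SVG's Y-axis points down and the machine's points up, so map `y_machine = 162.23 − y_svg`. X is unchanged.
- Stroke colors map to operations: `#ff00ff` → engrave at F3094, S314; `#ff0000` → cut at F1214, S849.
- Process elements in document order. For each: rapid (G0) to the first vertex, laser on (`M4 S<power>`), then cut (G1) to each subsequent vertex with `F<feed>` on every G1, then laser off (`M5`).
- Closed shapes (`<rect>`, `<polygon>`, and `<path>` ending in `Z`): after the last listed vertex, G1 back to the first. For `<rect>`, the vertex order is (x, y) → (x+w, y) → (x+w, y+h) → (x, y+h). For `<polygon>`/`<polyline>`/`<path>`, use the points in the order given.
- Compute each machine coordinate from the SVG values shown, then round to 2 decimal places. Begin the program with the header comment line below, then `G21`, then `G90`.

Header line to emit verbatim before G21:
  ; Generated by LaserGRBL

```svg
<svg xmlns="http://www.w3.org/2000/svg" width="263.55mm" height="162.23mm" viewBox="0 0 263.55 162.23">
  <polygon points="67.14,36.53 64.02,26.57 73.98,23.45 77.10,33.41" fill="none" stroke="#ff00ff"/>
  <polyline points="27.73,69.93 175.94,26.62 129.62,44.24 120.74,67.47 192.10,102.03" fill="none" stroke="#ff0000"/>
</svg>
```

Since the viewBox matches the mm dimensions, user units are millimetres directly. The only transform is the Y-flip y_m = 162.23 − y_svg.

Shape 1 is a regular polygon drawn with `<polygon>`. Its stroke #ff00ff means engrave at S314, F3094. After flipping Y the toolpath is (67.14,125.70) → (64.02,135.66) → (73.98,138.78) → (77.10,128.82) → (67.14,125.70), returning to the start.

Shape 2 is a open polyline drawn with `<polyline>`. Its stroke #ff0000 means cut at S849, F1214. After flipping Y the toolpath is (27.73,92.30) → (175.94,135.61) → (129.62,117.99) → (120.74,94.76) → (192.10,60.20).

; Generated by LaserGRBL
G21
G90
G0 X67.14 Y125.70
M4 S314
G1 X64.02 Y135.66 F3094
G1 X73.98 Y138.78 F3094
G1 X77.10 Y128.82 F3094
G1 X67.14 Y125.70 F3094
M5
G0 X27.73 Y92.30
M4 S849
G1 X175.94 Y135.61 F1214
G1 X129.62 Y117.99 F1214
G1 X120.74 Y94.76 F1214
G1 X192.10 Y60.20 F1214
M5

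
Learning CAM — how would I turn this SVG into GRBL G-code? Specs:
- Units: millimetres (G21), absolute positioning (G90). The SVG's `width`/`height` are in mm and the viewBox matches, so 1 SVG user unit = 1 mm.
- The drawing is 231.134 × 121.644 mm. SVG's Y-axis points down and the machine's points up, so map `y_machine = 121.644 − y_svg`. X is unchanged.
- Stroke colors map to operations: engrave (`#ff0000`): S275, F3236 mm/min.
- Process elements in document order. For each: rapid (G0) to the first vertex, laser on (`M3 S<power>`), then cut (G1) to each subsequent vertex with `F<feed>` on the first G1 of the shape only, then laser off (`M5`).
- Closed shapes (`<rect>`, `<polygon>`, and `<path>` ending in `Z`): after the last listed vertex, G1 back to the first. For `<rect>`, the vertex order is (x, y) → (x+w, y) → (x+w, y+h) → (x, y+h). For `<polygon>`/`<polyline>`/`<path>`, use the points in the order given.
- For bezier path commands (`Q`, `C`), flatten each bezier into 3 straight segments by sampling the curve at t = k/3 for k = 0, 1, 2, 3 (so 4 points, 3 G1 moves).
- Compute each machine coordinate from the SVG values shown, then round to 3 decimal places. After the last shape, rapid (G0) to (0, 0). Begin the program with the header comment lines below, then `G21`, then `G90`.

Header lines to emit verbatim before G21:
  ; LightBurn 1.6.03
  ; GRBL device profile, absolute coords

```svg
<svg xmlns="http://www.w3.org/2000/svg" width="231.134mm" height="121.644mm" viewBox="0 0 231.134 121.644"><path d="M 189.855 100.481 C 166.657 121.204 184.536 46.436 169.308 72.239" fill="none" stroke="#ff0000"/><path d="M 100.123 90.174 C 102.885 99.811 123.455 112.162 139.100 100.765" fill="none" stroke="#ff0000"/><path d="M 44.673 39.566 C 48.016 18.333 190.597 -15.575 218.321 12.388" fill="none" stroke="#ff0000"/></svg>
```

1 u = 1 mm; y_m = 121.644 − y.

[1] `<path>` cubic bezier, #ff0000→engrave S275 F3236: (189.855,21.163) → (177.602,25.009) → (176.248,48.946) → (169.308,49.405)

[2] `<path>` cubic bezier, #ff0000→engrave S275 F3236: (100.123,31.470) → (107.979,21.908) → (122.655,16.418) → (139.100,20.879)

[3] `<path>` cubic bezier, #ff0000→engrave S275 F3236: (44.673,82.078) → (85.018,104.775) → (161.722,119.356) → (218.321,109.256)

; LightBurn 1.6.03
; GRBL device profile, absolute coords
G21
G90
G0 X189.855 Y21.163
M3 S275
G1 X177.602 Y25.009 F3236
G1 X176.248 Y48.946
G1 X169.308 Y49.405
M5
G0 X100.123 Y31.470
M3 S275
G1 X107.979 Y21.908 F3236
G1 X122.655 Y16.418
G1 X139.100 Y20.879
M5
G0 X44.673 Y82.078
M3 S275
G1 X85.018 Y104.775 F3236
G1 X161.722 Y119.356
G1 X218.321 Y109.256
M5
G0 X0.000 Y0.000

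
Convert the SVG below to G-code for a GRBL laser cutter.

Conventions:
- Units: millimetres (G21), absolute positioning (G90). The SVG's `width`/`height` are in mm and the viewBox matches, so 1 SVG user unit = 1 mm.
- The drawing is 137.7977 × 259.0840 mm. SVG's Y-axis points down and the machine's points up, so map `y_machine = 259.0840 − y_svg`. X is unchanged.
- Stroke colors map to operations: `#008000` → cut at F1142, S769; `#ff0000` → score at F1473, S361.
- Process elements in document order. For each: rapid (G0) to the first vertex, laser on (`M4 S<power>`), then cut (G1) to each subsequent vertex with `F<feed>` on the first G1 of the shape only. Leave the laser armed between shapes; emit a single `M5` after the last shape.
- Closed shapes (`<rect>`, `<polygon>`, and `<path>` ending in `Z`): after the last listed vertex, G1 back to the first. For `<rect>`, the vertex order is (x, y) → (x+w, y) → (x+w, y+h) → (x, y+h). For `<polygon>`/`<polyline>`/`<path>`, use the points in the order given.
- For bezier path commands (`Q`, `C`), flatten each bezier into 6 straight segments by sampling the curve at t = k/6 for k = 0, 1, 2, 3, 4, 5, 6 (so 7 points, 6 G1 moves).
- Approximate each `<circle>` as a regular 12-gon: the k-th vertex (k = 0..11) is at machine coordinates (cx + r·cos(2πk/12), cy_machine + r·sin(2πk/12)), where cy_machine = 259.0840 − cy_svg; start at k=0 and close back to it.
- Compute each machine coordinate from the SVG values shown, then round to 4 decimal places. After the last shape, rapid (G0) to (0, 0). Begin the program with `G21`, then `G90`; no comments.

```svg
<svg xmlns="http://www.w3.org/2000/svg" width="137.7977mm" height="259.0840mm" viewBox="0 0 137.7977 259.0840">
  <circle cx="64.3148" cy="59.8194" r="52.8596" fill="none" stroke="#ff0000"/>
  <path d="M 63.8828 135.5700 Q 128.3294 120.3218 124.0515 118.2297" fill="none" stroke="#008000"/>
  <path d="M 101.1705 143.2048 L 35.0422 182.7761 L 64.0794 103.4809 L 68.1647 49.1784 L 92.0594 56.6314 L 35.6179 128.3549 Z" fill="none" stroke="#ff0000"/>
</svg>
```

G21
G90
G0 X117.1744 Y199.2646
M4 S361
G1 X110.0926 Y225.6944 F1473
G1 X90.7446 Y245.0424
G1 X64.3148 Y252.1242
G1 X37.8850 Y245.0424
G1 X18.5370 Y225.6944
G1 X11.4552 Y199.2646
G1 X18.5370 Y172.8348
G1 X37.8850 Y153.4868
G1 X64.3148 Y146.4050
G1 X90.7446 Y153.4868
G1 X110.0926 Y172.8348
G1 X117.1744 Y199.2646
G0 X63.8828 Y123.5140
M4 S769
G1 X83.4560 Y128.2313 F1142
G1 X99.2111 Y132.2177
G1 X111.1483 Y135.4732
G1 X119.2674 Y137.9978
G1 X123.5685 Y139.7915
G1 X124.0515 Y140.8543
G0 X101.1705 Y115.8792
M4 S361
G1 X35.0422 Y76.3079 F1473
G1 X64.0794 Y155.6031
G1 X68.1647 Y209.9056
G1 X92.0594 Y202.4526
G1 X35.6179 Y130.7291
G1 X101.1705 Y115.8792
M5
G0 X0.0000 Y0.0000

1 u = 1 mm; y_m = 259.0840 − y.

[1] `<circle>` circle, #ff0000→score S361 F1473: (117.1744,199.2646) → (110.0926,225.6944) → (90.7446,245.0424) → (64.3148,252.1242) → (37.8850,245.0424) → (18.5370,225.6944) → (11.4552,199.2646) → (18.5370,172.8348) → (37.8850,153.4868) → (64.3148,146.4050) → (90.7446,153.4868) → (110.0926,172.8348) → (117.1744,199.2646) (closed)

[2] `<path>` quadratic bezier, #008000→cut S769 F1142: (63.8828,123.5140) → (83.4560,128.2313) → (99.2111,132.2177) → (111.1483,135.4732) → (119.2674,137.9978) → (123.5685,139.7915) → (124.0515,140.8543)

[3] `<path>` closed polygon, #ff0000→score S361 F1473: (101.1705,115.8792) → (35.0422,76.3079) → (64.0794,155.6031) → (68.1647,209.9056) → (92.0594,202.4526) → (35.6179,130.7291) → (101.1705,115.8792) (closed)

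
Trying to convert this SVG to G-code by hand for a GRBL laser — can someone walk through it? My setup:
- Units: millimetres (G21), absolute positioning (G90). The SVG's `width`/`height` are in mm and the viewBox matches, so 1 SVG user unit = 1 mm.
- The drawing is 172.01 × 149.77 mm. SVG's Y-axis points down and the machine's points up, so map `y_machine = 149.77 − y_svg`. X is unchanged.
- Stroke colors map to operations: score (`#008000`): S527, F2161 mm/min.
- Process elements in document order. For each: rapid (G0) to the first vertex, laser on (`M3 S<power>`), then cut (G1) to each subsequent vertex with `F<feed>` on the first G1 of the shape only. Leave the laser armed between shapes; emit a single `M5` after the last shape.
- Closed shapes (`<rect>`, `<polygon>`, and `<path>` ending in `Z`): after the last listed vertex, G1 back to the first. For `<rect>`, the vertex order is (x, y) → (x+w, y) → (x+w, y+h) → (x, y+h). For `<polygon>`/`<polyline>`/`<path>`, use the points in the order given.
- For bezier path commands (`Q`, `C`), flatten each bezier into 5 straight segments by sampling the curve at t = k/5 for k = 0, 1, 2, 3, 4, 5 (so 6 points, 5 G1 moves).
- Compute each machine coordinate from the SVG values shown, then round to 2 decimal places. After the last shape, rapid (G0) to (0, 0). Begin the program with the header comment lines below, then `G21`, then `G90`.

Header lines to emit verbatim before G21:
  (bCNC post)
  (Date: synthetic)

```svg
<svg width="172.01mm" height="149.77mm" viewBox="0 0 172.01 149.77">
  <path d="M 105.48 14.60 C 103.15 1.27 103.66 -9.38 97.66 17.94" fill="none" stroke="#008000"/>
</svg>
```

1 u = 1 mm; y_m = 149.77 − y.

[1] `<path>` cubic bezier, #008000→score S527 F2161: (105.48,135.17) → (104.35,142.56) → (103.45,147.62) → (102.33,148.65) → (100.55,143.95) → (97.66,131.83)

(bCNC post)
(Date: synthetic)
G21
G90
G0 X105.48 Y135.17
M3 S527
G1 X104.35 Y142.56 F2161
G1 X103.45 Y147.62
G1 X102.33 Y148.65
G1 X100.55 Y143.95
G1 X97.66 Y131.83
M5
G0 X0.00 Y0.00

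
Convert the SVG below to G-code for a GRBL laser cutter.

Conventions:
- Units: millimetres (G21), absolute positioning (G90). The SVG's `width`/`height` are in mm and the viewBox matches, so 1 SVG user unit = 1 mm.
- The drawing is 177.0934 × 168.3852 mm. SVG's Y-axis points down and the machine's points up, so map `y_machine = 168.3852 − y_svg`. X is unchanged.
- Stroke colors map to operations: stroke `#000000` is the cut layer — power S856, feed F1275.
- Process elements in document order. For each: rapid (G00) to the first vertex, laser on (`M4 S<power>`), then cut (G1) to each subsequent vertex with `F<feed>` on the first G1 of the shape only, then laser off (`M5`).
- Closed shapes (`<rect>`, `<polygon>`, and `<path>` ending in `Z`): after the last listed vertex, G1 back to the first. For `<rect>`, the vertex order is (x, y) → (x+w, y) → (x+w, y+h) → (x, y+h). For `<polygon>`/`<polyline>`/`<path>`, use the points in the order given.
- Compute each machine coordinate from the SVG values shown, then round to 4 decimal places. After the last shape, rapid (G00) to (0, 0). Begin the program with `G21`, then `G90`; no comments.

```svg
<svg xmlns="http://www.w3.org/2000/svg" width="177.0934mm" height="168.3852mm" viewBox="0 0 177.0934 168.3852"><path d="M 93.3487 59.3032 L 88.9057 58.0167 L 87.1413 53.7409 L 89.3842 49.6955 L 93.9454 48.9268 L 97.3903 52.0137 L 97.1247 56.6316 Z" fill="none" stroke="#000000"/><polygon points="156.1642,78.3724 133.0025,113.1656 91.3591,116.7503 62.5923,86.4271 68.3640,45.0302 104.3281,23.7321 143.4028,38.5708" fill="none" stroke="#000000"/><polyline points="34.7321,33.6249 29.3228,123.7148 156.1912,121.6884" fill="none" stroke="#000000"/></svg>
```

G21
G90
G00 X93.3487 Y109.0820
M4 S856
G1 X88.9057 Y110.3685 F1275
G1 X87.1413 Y114.6443
G1 X89.3842 Y118.6897
G1 X93.9454 Y119.4584
G1 X97.3903 Y116.3715
G1 X97.1247 Y111.7536
G1 X93.3487 Y109.0820
M5
G00 X156.1642 Y90.0128
M4 S856
G1 X133.0025 Y55.2196 F1275
G1 X91.3591 Y51.6349
G1 X62.5923 Y81.9581
G1 X68.3640 Y123.3550
G1 X104.3281 Y144.6531
G1 X143.4028 Y129.8144
G1 X156.1642 Y90.0128
M5
G00 X34.7321 Y134.7603
M4 S856
G1 X29.3228 Y44.6704 F1275
G1 X156.1912 Y46.6968
M5
G00 X0.0000 Y0.0000

viewBox `0 0 177.0934 168.3852` with mm width/height → 1 unit = 1 mm. Flip: y_m = 168.3852 − y_svg.

**Shape 1** — `<path>` regular polygon, stroke `#000000` → cut (S856, F1275). Machine vertices: (93.3487,109.0820) → (88.9057,110.3685) → (87.1413,114.6443) → (89.3842,118.6897) → (93.9454,119.4584) → (97.3903,116.3715) → (97.1247,111.7536) → (93.3487,109.0820). Closed: final G1 returns to the first vertex.

**Shape 2** — `<polygon>` regular polygon, stroke `#000000` → cut (S856, F1275). Machine vertices: (156.1642,90.0128) → (133.0025,55.2196) → (91.3591,51.6349) → (62.5923,81.9581) → (68.3640,123.3550) → (104.3281,144.6531) → (143.4028,129.8144) → (156.1642,90.0128). Closed: final G1 returns to the first vertex.

**Shape 3** — `<polyline>` open polyline, stroke `#000000` → cut (S856, F1275). Machine vertices: (34.7321,134.7603) → (29.3228,44.6704) → (156.1912,46.6968). Open path.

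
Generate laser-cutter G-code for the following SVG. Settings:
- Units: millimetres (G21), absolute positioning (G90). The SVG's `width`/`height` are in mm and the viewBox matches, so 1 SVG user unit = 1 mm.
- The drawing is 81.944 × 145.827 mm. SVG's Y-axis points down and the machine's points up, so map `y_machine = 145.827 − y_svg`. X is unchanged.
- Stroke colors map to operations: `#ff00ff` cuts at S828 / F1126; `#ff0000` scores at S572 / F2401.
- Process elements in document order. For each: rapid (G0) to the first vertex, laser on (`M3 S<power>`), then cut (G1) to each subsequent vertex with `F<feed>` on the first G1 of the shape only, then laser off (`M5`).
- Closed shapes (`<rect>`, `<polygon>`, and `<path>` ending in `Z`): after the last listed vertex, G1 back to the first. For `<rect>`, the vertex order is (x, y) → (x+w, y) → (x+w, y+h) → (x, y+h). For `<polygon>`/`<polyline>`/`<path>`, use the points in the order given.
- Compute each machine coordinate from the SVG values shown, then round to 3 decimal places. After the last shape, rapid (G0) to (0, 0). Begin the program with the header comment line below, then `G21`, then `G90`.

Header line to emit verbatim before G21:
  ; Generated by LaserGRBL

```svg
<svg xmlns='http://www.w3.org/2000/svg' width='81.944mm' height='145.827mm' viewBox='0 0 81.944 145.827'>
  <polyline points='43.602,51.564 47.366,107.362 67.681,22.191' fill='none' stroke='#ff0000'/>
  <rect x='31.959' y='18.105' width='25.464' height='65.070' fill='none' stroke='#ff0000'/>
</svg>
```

; Generated by LaserGRBL
G21
G90
G0 X43.602 Y94.263
M3 S572
G1 X47.366 Y38.465 F2401
G1 X67.681 Y123.636
M5
G0 X31.959 Y127.722
M3 S572
G1 X57.423 Y127.722 F2401
G1 X57.423 Y62.652
G1 X31.959 Y62.652
G1 X31.959 Y127.722
M5
G0 X0.000 Y0.000

1 u = 1 mm; y_m = 145.827 − y.

[1] `<polyline>` open polyline, #ff0000→score S572 F2401: (43.602,94.263) → (47.366,38.465) → (67.681,123.636)

[2] `<rect>` rectangle, #ff0000→score S572 F2401: (31.959,127.722) → (57.423,127.722) → (57.423,62.652) → (31.959,62.652) → (31.959,127.722) (closed)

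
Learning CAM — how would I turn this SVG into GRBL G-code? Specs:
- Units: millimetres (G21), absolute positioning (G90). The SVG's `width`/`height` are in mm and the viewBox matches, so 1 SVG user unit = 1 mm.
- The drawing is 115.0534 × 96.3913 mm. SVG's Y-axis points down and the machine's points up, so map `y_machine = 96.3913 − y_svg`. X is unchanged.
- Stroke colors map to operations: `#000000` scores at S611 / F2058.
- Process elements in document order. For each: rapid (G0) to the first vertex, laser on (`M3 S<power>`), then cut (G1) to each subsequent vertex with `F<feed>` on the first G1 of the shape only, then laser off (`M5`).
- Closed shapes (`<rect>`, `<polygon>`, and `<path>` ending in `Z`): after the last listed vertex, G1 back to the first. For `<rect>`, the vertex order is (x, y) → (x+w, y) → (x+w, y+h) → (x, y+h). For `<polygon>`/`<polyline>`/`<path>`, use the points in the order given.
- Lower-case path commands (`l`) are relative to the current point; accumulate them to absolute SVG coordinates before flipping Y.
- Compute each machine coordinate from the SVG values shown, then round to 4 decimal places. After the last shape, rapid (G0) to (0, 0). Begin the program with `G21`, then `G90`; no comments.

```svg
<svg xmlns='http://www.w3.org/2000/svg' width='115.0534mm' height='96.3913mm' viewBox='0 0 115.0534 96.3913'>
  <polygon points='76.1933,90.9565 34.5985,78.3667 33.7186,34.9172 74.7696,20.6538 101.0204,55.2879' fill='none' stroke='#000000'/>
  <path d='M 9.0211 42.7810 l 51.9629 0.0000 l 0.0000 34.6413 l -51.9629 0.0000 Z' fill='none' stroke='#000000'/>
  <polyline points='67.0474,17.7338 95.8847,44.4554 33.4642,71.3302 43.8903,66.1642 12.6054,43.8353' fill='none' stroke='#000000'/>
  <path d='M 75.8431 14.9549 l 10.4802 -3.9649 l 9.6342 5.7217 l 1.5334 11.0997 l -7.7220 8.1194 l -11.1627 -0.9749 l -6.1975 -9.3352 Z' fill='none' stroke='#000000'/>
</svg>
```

Since the viewBox matches the mm dimensions, user units are millimetres directly. The only transform is the Y-flip y_m = 96.3913 − y_svg.

Shape 1 is a regular polygon drawn with `<polygon>`. Its stroke #000000 means score at S611, F2058. After flipping Y the toolpath is (76.1933,5.4348) → (34.5985,18.0246) → (33.7186,61.4741) → (74.7696,75.7375) → (101.0204,41.1034) → (76.1933,5.4348), returning to the start.

Shape 2 is a rectangle drawn with `<path>`. Its stroke #000000 means score at S611, F2058. After flipping Y the toolpath is (9.0211,53.6103) → (60.9840,53.6103) → (60.9840,18.9690) → (9.0211,18.9690) → (9.0211,53.6103), returning to the start.

Shape 3 is a open polyline drawn with `<polyline>`. Its stroke #000000 means score at S611, F2058. After flipping Y the toolpath is (67.0474,78.6575) → (95.8847,51.9359) → (33.4642,25.0611) → (43.8903,30.2271) → (12.6054,52.5560).

Shape 4 is a regular polygon drawn with `<path>`. Its stroke #000000 means score at S611, F2058. After flipping Y the toolpath is (75.8431,81.4364) → (86.3233,85.4013) → (95.9575,79.6796) → (97.4909,68.5799) → (89.7689,60.4605) → (78.6062,61.4354) → (72.4087,70.7706) → (75.8431,81.4364), returning to the start.

G21
G90
G0 X76.1933 Y5.4348
M3 S611
G1 X34.5985 Y18.0246 F2058
G1 X33.7186 Y61.4741
G1 X74.7696 Y75.7375
G1 X101.0204 Y41.1034
G1 X76.1933 Y5.4348
M5
G0 X9.0211 Y53.6103
M3 S611
G1 X60.9840 Y53.6103 F2058
G1 X60.9840 Y18.9690
G1 X9.0211 Y18.9690
G1 X9.0211 Y53.6103
M5
G0 X67.0474 Y78.6575
M3 S611
G1 X95.8847 Y51.9359 F2058
G1 X33.4642 Y25.0611
G1 X43.8903 Y30.2271
G1 X12.6054 Y52.5560
M5
G0 X75.8431 Y81.4364
M3 S611
G1 X86.3233 Y85.4013 F2058
G1 X95.9575 Y79.6796
G1 X97.4909 Y68.5799
G1 X89.7689 Y60.4605
G1 X78.6062 Y61.4354
G1 X72.4087 Y70.7706
G1 X75.8431 Y81.4364
M5
G0 X0.0000 Y0.0000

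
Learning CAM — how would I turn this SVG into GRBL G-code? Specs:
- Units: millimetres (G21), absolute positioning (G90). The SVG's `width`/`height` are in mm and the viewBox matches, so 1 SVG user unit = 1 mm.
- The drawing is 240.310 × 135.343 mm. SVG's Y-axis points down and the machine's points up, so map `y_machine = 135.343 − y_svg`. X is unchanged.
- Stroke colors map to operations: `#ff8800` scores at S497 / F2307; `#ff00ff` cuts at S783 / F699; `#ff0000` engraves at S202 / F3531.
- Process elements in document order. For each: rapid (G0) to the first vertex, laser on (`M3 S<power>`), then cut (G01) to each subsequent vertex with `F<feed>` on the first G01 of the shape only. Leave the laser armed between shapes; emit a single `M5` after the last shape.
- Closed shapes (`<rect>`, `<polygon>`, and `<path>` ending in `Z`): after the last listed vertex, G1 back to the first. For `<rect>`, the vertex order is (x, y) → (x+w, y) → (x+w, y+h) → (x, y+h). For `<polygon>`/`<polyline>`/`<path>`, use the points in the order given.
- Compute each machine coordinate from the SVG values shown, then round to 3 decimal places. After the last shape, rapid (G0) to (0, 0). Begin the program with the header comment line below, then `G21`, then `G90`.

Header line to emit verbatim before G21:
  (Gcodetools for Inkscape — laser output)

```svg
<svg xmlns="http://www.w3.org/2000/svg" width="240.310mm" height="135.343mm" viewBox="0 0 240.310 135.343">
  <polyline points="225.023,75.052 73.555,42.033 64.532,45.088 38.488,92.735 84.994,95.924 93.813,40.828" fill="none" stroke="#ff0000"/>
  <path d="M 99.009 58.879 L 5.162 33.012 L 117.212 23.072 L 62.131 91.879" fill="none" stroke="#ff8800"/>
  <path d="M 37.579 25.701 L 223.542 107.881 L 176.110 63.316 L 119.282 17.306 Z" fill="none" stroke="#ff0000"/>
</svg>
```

(Gcodetools for Inkscape — laser output)
G21
G90
G0 X225.023 Y60.291
M3 S202
G01 X73.555 Y93.310 F3531
G01 X64.532 Y90.255
G01 X38.488 Y42.608
G01 X84.994 Y39.419
G01 X93.813 Y94.515
G0 X99.009 Y76.464
M3 S497
G01 X5.162 Y102.331 F2307
G01 X117.212 Y112.271
G01 X62.131 Y43.464
G0 X37.579 Y109.642
M3 S202
G01 X223.542 Y27.462 F3531
G01 X176.110 Y72.027
G01 X119.282 Y118.037
G01 X37.579 Y109.642
M5
G0 X0.000 Y0.000

1 u = 1 mm; y_m = 135.343 − y.

[1] `<polyline>` open polyline, #ff0000→engrave S202 F3531: (225.023,60.291) → (73.555,93.310) → (64.532,90.255) → (38.488,42.608) → (84.994,39.419) → (93.813,94.515)

[2] `<path>` open polyline, #ff8800→score S497 F2307: (99.009,76.464) → (5.162,102.331) → (117.212,112.271) → (62.131,43.464)

[3] `<path>` closed polygon, #ff0000→engrave S202 F3531: (37.579,109.642) → (223.542,27.462) → (176.110,72.027) → (119.282,118.037) → (37.579,109.642) (closed)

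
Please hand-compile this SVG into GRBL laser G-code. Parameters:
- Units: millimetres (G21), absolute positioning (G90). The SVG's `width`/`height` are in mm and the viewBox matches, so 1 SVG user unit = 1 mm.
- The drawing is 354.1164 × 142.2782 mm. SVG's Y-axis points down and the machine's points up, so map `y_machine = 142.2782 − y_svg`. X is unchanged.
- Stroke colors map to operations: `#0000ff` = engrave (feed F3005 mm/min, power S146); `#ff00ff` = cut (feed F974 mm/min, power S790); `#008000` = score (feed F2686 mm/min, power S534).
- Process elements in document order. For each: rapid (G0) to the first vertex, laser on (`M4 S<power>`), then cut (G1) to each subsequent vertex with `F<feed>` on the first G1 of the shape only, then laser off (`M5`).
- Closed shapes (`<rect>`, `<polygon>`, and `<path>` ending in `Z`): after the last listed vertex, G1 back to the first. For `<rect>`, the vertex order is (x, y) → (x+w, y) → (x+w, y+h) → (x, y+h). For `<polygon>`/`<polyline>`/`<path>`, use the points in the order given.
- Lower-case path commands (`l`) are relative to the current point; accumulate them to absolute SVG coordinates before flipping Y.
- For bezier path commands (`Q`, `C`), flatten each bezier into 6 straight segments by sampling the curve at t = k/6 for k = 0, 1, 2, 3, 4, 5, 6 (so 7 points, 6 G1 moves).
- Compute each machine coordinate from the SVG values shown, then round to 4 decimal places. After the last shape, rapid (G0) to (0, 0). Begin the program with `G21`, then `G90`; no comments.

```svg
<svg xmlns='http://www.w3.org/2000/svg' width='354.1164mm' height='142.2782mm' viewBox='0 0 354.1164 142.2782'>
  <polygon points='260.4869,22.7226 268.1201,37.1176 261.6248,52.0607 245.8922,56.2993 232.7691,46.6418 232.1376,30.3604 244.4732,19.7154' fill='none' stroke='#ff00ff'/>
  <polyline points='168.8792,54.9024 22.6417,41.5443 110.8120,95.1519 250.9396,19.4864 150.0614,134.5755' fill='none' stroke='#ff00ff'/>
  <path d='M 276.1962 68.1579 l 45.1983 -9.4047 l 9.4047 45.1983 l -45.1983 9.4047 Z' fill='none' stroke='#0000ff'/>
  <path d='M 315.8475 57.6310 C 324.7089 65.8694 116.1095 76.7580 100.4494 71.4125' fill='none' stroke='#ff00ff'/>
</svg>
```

G21
G90
G0 X260.4869 Y119.5556
M4 S790
G1 X268.1201 Y105.1606 F974
G1 X261.6248 Y90.2175
G1 X245.8922 Y85.9789
G1 X232.7691 Y95.6364
G1 X232.1376 Y111.9178
G1 X244.4732 Y122.5628
G1 X260.4869 Y119.5556
M5
G0 X168.8792 Y87.3758
M4 S790
G1 X22.6417 Y100.7339 F974
G1 X110.8120 Y47.1263
G1 X250.9396 Y122.7918
G1 X150.0614 Y7.7027
M5
G0 X276.1962 Y74.1203
M4 S146
G1 X321.3945 Y83.5250 F3005
G1 X330.7992 Y38.3267
G1 X285.6009 Y28.9220
G1 X276.1962 Y74.1203
M5
G0 X315.8475 Y84.6472
M4 S790
G1 X304.0565 Y80.3946 F974
G1 X267.4220 Y76.2248
G1 X217.3440 Y72.6625
G1 X165.2226 Y70.2321
G1 X122.4577 Y69.4584
G1 X100.4494 Y70.8657
M5
G0 X0.0000 Y0.0000

1 u = 1 mm; y_m = 142.2782 − y.

[1] `<polygon>` regular polygon, #ff00ff→cut S790 F974: (260.4869,119.5556) → (268.1201,105.1606) → (261.6248,90.2175) → (245.8922,85.9789) → (232.7691,95.6364) → (232.1376,111.9178) → (244.4732,122.5628) → (260.4869,119.5556) (closed)

[2] `<polyline>` open polyline, #ff00ff→cut S790 F974: (168.8792,87.3758) → (22.6417,100.7339) → (110.8120,47.1263) → (250.9396,122.7918) → (150.0614,7.7027)

[3] `<path>` regular polygon, #0000ff→engrave S146 F3005: (276.1962,74.1203) → (321.3945,83.5250) → (330.7992,38.3267) → (285.6009,28.9220) → (276.1962,74.1203) (closed)

[4] `<path>` cubic bezier, #ff00ff→cut S790 F974: (315.8475,84.6472) → (304.0565,80.3946) → (267.4220,76.2248) → (217.3440,72.6625) → (165.2226,70.2321) → (122.4577,69.4584) → (100.4494,70.8657)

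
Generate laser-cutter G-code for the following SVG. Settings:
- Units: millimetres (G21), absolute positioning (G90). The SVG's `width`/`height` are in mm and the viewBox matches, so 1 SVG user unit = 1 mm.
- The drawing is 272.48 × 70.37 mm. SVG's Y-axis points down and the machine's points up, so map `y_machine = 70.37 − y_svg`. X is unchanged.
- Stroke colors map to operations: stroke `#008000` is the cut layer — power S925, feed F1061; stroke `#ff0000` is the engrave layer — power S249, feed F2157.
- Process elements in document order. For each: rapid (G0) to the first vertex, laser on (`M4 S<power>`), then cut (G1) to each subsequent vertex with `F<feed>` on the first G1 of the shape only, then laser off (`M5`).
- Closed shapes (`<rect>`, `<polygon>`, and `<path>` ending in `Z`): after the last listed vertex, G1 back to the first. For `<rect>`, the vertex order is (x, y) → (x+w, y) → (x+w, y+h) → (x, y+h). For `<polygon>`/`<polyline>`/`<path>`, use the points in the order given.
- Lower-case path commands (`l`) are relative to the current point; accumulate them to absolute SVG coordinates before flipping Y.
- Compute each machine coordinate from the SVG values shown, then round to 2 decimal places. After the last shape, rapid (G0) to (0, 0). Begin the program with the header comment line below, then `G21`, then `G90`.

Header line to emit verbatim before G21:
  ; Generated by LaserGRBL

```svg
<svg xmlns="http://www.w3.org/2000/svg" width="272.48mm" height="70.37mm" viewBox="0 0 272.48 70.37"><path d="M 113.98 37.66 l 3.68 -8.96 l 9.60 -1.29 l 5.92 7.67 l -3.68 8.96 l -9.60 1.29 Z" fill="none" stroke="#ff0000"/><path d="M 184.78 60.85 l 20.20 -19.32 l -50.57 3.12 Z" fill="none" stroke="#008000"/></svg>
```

; Generated by LaserGRBL
G21
G90
G0 X113.98 Y32.71
M4 S249
G1 X117.66 Y41.67 F2157
G1 X127.26 Y42.96
G1 X133.18 Y35.29
G1 X129.50 Y26.33
G1 X119.90 Y25.04
G1 X113.98 Y32.71
M5
G0 X184.78 Y9.52
M4 S925
G1 X204.98 Y28.84 F1061
G1 X154.41 Y25.72
G1 X184.78 Y9.52
M5
G0 X0.00 Y0.00

Since the viewBox matches the mm dimensions, user units are millimetres directly. The only transform is the Y-flip y_m = 70.37 − y_svg.

Shape 1 is a regular polygon drawn with `<path>`. Its stroke #ff0000 means engrave at S249, F2157. After flipping Y the toolpath is (113.98,32.71) → (117.66,41.67) → (127.26,42.96) → (133.18,35.29) → (129.50,26.33) → (119.90,25.04) → (113.98,32.71), returning to the start.

Shape 2 is a closed polygon drawn with `<path>`. Its stroke #008000 means cut at S925, F1061. After flipping Y the toolpath is (184.78,9.52) → (204.98,28.84) → (154.41,25.72) → (184.78,9.52), returning to the start.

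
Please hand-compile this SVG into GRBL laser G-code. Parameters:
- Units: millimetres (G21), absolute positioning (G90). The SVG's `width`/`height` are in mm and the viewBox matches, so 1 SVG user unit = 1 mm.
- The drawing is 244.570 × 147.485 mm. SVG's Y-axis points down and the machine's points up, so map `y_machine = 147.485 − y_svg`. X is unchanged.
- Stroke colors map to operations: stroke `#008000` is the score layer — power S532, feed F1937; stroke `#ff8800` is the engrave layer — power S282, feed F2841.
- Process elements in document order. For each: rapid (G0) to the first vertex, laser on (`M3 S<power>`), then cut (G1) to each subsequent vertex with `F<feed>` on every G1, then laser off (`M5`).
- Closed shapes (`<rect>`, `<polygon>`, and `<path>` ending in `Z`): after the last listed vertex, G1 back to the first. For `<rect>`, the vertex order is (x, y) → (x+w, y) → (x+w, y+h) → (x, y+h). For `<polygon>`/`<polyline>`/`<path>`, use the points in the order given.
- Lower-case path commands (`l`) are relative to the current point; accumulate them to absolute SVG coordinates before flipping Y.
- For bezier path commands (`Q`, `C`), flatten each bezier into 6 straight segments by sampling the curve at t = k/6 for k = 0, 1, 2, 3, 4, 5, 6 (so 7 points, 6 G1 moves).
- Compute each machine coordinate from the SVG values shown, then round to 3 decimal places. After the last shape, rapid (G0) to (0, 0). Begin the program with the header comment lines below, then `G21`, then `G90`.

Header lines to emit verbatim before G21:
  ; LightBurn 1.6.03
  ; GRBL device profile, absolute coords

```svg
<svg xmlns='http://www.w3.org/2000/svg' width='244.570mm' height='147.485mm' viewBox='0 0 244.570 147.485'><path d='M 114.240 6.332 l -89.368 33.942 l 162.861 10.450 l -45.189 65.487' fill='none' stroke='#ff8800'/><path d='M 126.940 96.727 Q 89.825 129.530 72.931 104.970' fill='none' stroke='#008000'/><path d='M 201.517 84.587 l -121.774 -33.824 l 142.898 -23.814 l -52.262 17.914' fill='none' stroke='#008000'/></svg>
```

; LightBurn 1.6.03
; GRBL device profile, absolute coords
G21
G90
G0 X114.240 Y141.153
M3 S282
G1 X24.872 Y107.211 F2841
G1 X187.733 Y96.761 F2841
G1 X142.544 Y31.274 F2841
M5
G0 X126.940 Y50.758
M3 S532
G1 X115.130 Y41.417 F1937
G1 X104.443 Y35.263 F1937
G1 X94.880 Y32.296 F1937
G1 X86.440 Y32.515 F1937
G1 X79.124 Y35.922 F1937
G1 X72.931 Y42.515 F1937
M5
G0 X201.517 Y62.898
M3 S532
G1 X79.743 Y96.722 F1937
G1 X222.641 Y120.536 F1937
G1 X170.379 Y102.622 F1937
M5
G0 X0.000 Y0.000

viewBox `0 0 244.570 147.485` with mm width/height → 1 unit = 1 mm. Flip: y_m = 147.485 − y_svg.

**Shape 1** — `<path>` open polyline, stroke `#ff8800` → engrave (S282, F2841). Machine vertices: (114.240,141.153) → (24.872,107.211) → (187.733,96.761) → (142.544,31.274). Open path.

**Shape 2** — `<path>` quadratic bezier, stroke `#008000` → score (S532, F1937). Control points (SVG): P0=(126.940,96.727), P1=(89.825,129.530), P2=(72.931,104.970); sampled at t=k/6. Machine vertices: (126.940,50.758) → (115.130,41.417) → (104.443,35.263) → (94.880,32.296) → (86.440,32.515) → (79.124,35.922) → (72.931,42.515). Open path.

**Shape 3** — `<path>` open polyline, stroke `#008000` → score (S532, F1937). Machine vertices: (201.517,62.898) → (79.743,96.722) → (222.641,120.536) → (170.379,102.622). Open path.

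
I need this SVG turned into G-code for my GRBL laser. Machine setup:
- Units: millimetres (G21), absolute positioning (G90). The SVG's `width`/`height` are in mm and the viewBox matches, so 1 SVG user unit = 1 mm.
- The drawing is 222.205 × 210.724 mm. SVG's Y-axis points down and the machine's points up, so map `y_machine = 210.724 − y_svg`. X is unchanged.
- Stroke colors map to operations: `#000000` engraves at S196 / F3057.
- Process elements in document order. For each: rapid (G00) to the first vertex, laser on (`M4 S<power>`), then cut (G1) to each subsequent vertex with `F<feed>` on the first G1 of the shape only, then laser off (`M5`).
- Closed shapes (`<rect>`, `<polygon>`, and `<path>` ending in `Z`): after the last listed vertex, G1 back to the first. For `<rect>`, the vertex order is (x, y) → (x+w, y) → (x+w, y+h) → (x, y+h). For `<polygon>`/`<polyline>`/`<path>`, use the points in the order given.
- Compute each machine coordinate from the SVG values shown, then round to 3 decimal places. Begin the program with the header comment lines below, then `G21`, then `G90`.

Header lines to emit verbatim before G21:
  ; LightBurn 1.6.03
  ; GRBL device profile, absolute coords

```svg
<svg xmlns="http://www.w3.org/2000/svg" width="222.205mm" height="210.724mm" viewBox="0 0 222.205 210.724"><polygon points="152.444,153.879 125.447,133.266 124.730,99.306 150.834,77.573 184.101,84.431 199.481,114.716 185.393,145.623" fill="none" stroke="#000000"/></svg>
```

; LightBurn 1.6.03
; GRBL device profile, absolute coords
G21
G90
G00 X152.444 Y56.845
M4 S196
G1 X125.447 Y77.458 F3057
G1 X124.730 Y111.418
G1 X150.834 Y133.151
G1 X184.101 Y126.293
G1 X199.481 Y96.008
G1 X185.393 Y65.101
G1 X152.444 Y56.845
M5

viewBox `0 0 222.205 210.724` with mm width/height → 1 unit = 1 mm. Flip: y_m = 210.724 − y_svg.

**Shape 1** — `<polygon>` regular polygon, stroke `#000000` → engrave (S196, F3057). Machine vertices: (152.444,56.845) → (125.447,77.458) → (124.730,111.418) → (150.834,133.151) → (184.101,126.293) → (199.481,96.008) → (185.393,65.101) → (152.444,56.845). Closed: final G1 returns to the first vertex.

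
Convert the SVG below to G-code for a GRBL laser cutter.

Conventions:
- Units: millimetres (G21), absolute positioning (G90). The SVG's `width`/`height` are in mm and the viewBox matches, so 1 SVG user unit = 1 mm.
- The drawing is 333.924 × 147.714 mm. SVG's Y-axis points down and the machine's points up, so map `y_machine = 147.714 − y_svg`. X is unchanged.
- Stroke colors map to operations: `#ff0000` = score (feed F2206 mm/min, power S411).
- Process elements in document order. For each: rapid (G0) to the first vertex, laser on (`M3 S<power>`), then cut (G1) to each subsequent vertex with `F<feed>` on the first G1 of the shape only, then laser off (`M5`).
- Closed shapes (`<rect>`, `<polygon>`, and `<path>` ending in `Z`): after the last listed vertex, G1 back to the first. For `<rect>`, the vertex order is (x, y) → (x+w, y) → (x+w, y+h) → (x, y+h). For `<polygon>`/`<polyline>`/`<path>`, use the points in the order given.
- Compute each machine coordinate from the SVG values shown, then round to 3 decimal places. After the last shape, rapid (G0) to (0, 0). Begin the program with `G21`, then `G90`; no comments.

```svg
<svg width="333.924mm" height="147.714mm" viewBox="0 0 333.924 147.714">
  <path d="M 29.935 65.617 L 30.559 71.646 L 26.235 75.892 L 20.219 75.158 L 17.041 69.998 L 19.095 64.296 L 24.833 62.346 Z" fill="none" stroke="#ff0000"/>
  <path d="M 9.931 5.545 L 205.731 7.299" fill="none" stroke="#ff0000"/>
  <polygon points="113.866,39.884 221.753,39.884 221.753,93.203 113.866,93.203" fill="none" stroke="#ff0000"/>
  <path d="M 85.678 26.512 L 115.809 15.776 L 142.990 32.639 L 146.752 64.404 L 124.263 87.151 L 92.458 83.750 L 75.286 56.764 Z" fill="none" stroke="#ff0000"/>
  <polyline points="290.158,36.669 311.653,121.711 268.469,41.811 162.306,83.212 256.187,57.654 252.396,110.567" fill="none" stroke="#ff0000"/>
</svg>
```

1 u = 1 mm; y_m = 147.714 − y.

[1] `<path>` regular polygon, #ff0000→score S411 F2206: (29.935,82.097) → (30.559,76.068) → (26.235,71.822) → (20.219,72.556) → (17.041,77.716) → (19.095,83.418) → (24.833,85.368) → (29.935,82.097) (closed)

[2] `<path>` line segment, #ff0000→score S411 F2206: (9.931,142.169) → (205.731,140.415)

[3] `<polygon>` rectangle, #ff0000→score S411 F2206: (113.866,107.830) → (221.753,107.830) → (221.753,54.511) → (113.866,54.511) → (113.866,107.830) (closed)

[4] `<path>` regular polygon, #ff0000→score S411 F2206: (85.678,121.202) → (115.809,131.938) → (142.990,115.075) → (146.752,83.310) → (124.263,60.563) → (92.458,63.964) → (75.286,90.950) → (85.678,121.202) (closed)

[5] `<polyline>` open polyline, #ff0000→score S411 F2206: (290.158,111.045) → (311.653,26.003) → (268.469,105.903) → (162.306,64.502) → (256.187,90.060) → (252.396,37.147)

G21
G90
G0 X29.935 Y82.097
M3 S411
G1 X30.559 Y76.068 F2206
G1 X26.235 Y71.822
G1 X20.219 Y72.556
G1 X17.041 Y77.716
G1 X19.095 Y83.418
G1 X24.833 Y85.368
G1 X29.935 Y82.097
M5
G0 X9.931 Y142.169
M3 S411
G1 X205.731 Y140.415 F2206
M5
G0 X113.866 Y107.830
M3 S411
G1 X221.753 Y107.830 F2206
G1 X221.753 Y54.511
G1 X113.866 Y54.511
G1 X113.866 Y107.830
M5
G0 X85.678 Y121.202
M3 S411
G1 X115.809 Y131.938 F2206
G1 X142.990 Y115.075
G1 X146.752 Y83.310
G1 X124.263 Y60.563
G1 X92.458 Y63.964
G1 X75.286 Y90.950
G1 X85.678 Y121.202
M5
G0 X290.158 Y111.045
M3 S411
G1 X311.653 Y26.003 F2206
G1 X268.469 Y105.903
G1 X162.306 Y64.502
G1 X256.187 Y90.060
G1 X252.396 Y37.147
M5
G0 X0.000 Y0.000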